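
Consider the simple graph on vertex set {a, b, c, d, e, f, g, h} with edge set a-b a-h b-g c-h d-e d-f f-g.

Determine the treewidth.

A width-1 tree decomposition is:
Bags: B1 = {c, h}  B2 = {a, h}  B3 = {a, b}  B4 = {b, g}  B5 = {f, g}  B6 = {d, f}  B7 = {d, e}
Tree: B1–B2, B2–B3, B3–B4, B4–B5, B5–B6, B6–B7
Every bag has size at most 2, so the width is 2 − 1 = 1 and tw(G) ≤ 1. Any graph with an edge has treewidth ≥ 1, and G has the edge c–h. Therefore the treewidth is 1.

1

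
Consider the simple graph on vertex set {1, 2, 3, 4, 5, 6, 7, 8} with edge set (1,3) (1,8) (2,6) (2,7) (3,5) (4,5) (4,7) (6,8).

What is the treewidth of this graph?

A width-2 tree decomposition is:
Bags: B1 = {3, 4, 5}  B2 = {1, 3, 4}  B3 = {1, 4, 8}  B4 = {4, 6, 8}  B5 = {2, 4, 6}  B6 = {2, 4, 7}
Tree: B1–B2, B2–B3, B3–B4, B4–B5, B5–B6
Every bag has size at most 3, so the width is 3 − 1 = 2 and tw(G) ≤ 2. For the lower bound, G contains the cycle 4–5–3–1–8–6–2–7–4, so G is not a forest; only forests have treewidth ≤ 1, hence tw(G) ≥ 2. Hence tw(G) = 2 exactly.

2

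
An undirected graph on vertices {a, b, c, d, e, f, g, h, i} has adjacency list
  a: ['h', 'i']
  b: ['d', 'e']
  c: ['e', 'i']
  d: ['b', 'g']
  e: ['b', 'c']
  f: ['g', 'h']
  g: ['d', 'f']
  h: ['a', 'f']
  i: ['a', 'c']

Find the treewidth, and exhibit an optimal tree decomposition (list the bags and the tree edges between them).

Treewidth 2.
One such decomposition:
Bags: B1 = {b, d, g}  B2 = {b, f, g}  B3 = {b, f, h}  B4 = {a, b, h}  B5 = {a, b, i}  B6 = {b, c, i}  B7 = {b, c, e}
Tree: B1–B2, B2–B3, B3–B4, B4–B5, B5–B6, B6–B7

Every bag has size at most 3, so the width is 3 − 1 = 2 and tw(G) ≤ 2. Since b–d–g–f–h–a–i–c–e–b is a cycle in G, G is not acyclic. Forests are exactly the graphs of treewidth ≤ 1, so tw(G) ≥ 2. Combining the bounds, tw(G) = 2.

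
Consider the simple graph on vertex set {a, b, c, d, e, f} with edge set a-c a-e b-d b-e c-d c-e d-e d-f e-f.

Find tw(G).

2

A width-2 tree decomposition is:
Bags: B1 = {c, d, e}  B2 = {b, d, e}  B3 = {d, e, f}  B4 = {a, c, e}
Tree: B1–B2, B1–B3, B1–B4
Every bag has size at most 3, so the width is 3 − 1 = 2 and tw(G) ≤ 2. Conversely, {c, d, e} is a clique of size 3, and the vertices of any clique must share a bag in every tree decomposition; so some bag has ≥ 3 vertices and tw(G) ≥ 2. The upper and lower bounds meet at 2, so that is the treewidth.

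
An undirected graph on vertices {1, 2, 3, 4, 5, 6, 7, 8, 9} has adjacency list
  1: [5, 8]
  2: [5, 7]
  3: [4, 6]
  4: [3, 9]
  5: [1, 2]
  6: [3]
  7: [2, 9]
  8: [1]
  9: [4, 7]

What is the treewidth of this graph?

A width-1 tree decomposition is:
Bags: B1 = {3, 6}  B2 = {3, 4}  B3 = {4, 9}  B4 = {7, 9}  B5 = {2, 7}  B6 = {2, 5}  B7 = {1, 5}  B8 = {1, 8}
Tree: B1–B2, B2–B3, B3–B4, B4–B5, B5–B6, B6–B7, B7–B8
The largest bag has 2 vertices, giving width 1; this decomposition certifies tw(G) ≤ 1. Since G has at least one edge (e.g. 6–3), it is not an edgeless graph, so tw(G) ≥ 1. Therefore the treewidth is 1.

1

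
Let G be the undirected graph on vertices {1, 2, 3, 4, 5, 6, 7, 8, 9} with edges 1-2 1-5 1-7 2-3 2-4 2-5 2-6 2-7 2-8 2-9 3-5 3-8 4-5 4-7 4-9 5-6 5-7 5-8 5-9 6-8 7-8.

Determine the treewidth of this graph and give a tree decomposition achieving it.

The largest bag has 4 vertices, giving width 3; this decomposition certifies tw(G) ≤ 3. Conversely, {2, 4, 5, 9} is a clique of size 4, and the vertices of any clique must share a bag in every tree decomposition; so some bag has ≥ 4 vertices and tw(G) ≥ 3. Hence tw(G) = 3 exactly.

Treewidth 3.
One optimal decomposition is:
Bags: B1 = {1, 2, 5, 7}  B2 = {2, 5, 7, 8}  B3 = {2, 3, 5, 8}  B4 = {2, 4, 5, 7}  B5 = {2, 4, 5, 9}  B6 = {2, 5, 6, 8}
Tree: B1–B2, B2–B3, B1–B4, B4–B5, B2–B6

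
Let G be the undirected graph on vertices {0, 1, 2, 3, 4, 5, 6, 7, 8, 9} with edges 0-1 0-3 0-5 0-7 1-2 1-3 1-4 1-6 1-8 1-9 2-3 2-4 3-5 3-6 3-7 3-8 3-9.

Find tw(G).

2

A width-2 tree decomposition is:
Bags: B1 = {1, 3, 9}  B2 = {0, 1, 3}  B3 = {0, 3, 5}  B4 = {1, 2, 3}  B5 = {1, 3, 8}  B6 = {0, 3, 7}  B7 = {1, 3, 6}  B8 = {1, 2, 4}
Tree: B1–B2, B2–B3, B2–B4, B2–B5, B2–B6, B5–B7, B4–B8
Every bag has size at most 3, so the width is 3 − 1 = 2 and tw(G) ≤ 2. Conversely, {0, 1, 3} is a clique of size 3, and the vertices of any clique must share a bag in every tree decomposition; so some bag has ≥ 3 vertices and tw(G) ≥ 2. Hence tw(G) = 2 exactly.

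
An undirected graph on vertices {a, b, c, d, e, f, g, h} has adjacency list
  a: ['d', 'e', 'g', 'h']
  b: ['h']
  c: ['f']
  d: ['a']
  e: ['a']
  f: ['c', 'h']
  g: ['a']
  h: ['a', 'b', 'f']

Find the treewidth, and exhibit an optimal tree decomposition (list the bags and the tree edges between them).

Treewidth 1.
One optimal decomposition is:
Bags: B1 = {a, g}  B2 = {a, h}  B3 = {f, h}  B4 = {c, f}  B5 = {a, e}  B6 = {a, d}  B7 = {b, h}
Tree: B1–B2, B2–B3, B3–B4, B2–B5, B5–B6, B3–B7

Every bag has size at most 2, so the width is 2 − 1 = 1 and tw(G) ≤ 1. G has an edge, so its treewidth is at least 1. Hence tw(G) = 1 exactly.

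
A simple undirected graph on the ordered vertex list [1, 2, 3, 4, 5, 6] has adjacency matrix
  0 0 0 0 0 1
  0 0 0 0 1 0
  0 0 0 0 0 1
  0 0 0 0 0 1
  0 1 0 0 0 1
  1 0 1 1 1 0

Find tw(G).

A width-1 tree decomposition is:
Bags: B1 = {5, 6}  B2 = {3, 6}  B3 = {4, 6}  B4 = {1, 6}  B5 = {2, 5}
Tree: B1–B2, B1–B3, B2–B4, B1–B5
Each bag holds 2 vertices, so the decomposition has width 1, which upper-bounds the treewidth. Since G has at least one edge (e.g. 6–5), it is not an edgeless graph, so tw(G) ≥ 1. Hence tw(G) = 1 exactly.

1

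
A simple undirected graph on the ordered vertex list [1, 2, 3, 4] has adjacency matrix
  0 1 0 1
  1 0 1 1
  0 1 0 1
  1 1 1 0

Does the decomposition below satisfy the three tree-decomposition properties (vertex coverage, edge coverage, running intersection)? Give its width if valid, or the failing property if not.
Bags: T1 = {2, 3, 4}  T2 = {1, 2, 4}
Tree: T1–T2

Yes; width 2.

Every vertex of G appears in some bag (union = {1, 2, 3, 4}); every edge is covered by a bag; and for each vertex v the set of bags containing v is connected in the bag tree. The decomposition is therefore valid. The largest bag has 3 vertices, so the width is 2.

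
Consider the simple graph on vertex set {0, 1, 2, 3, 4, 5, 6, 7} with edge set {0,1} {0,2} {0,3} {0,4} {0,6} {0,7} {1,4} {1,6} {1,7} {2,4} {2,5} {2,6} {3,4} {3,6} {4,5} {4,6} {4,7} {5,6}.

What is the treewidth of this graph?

A width-3 tree decomposition is:
Bags: B1 = {0, 2, 4, 6}  B2 = {0, 1, 4, 6}  B3 = {0, 1, 4, 7}  B4 = {0, 3, 4, 6}  B5 = {2, 4, 5, 6}
Tree: B1–B2, B2–B3, B1–B4, B1–B5
Every bag has size at most 4, so the width is 4 − 1 = 3 and tw(G) ≤ 3. For the lower bound, the 4 vertices {0, 1, 4, 6} are pairwise adjacent, and any tree decomposition puts a clique entirely inside one bag — forcing width ≥ 3. Combining the bounds, tw(G) = 3.

3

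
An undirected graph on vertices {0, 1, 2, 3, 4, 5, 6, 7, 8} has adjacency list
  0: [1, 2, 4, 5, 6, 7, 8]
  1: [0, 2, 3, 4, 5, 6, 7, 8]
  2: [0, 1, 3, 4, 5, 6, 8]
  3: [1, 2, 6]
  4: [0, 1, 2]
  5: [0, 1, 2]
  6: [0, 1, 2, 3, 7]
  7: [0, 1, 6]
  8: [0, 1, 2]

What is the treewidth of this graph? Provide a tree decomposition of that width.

Treewidth 3.
Bags: B1 = {0, 1, 2, 6}  B2 = {0, 1, 6, 7}  B3 = {0, 1, 2, 4}  B4 = {0, 1, 2, 5}  B5 = {1, 2, 3, 6}  B6 = {0, 1, 2, 8}
Tree: B1–B2, B1–B3, B3–B4, B1–B5, B3–B6

The largest bag has 4 vertices, giving width 3; this decomposition certifies tw(G) ≤ 3. Conversely, {0, 1, 2, 8} is a clique of size 4, and the vertices of any clique must share a bag in every tree decomposition; so some bag has ≥ 4 vertices and tw(G) ≥ 3. Hence tw(G) = 3 exactly.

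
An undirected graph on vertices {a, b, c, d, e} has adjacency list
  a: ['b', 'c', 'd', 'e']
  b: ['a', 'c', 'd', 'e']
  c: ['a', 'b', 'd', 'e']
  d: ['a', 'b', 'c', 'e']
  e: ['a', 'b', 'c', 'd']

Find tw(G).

4

A width-4 tree decomposition is:
Bags: B1 = {a, b, c, d, e}
Tree: (single bag)
With just one bag of size 5, the width is 5 − 1 = 4, so tw(G) ≤ 4. On the other hand G contains the 5-clique {a, b, c, d, e}. A clique must lie in a single bag of any decomposition, so no decomposition can have width below 4. Combining the bounds, tw(G) = 4.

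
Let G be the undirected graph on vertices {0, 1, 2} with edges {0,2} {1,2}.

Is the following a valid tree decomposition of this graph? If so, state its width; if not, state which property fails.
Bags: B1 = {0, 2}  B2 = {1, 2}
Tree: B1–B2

Yes; width 1.

Every vertex of G appears in some bag (union = {0, 1, 2}); every edge is covered by a bag; and for each vertex v the set of bags containing v is connected in the bag tree. The decomposition is therefore valid. The largest bag has 2 vertices, so the width is 1.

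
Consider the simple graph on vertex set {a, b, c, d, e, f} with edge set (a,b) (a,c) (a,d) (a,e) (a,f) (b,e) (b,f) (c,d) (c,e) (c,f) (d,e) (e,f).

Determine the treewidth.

A width-3 tree decomposition is:
Bags: B1 = {a, c, d, e}  B2 = {a, c, e, f}  B3 = {a, b, e, f}
Tree: B1–B2, B2–B3
Each bag holds 4 vertices, so the decomposition has width 3, which upper-bounds the treewidth. For the lower bound, the 4 vertices {a, c, d, e} are pairwise adjacent, and any tree decomposition puts a clique entirely inside one bag — forcing width ≥ 3. Combining the bounds, tw(G) = 3.

3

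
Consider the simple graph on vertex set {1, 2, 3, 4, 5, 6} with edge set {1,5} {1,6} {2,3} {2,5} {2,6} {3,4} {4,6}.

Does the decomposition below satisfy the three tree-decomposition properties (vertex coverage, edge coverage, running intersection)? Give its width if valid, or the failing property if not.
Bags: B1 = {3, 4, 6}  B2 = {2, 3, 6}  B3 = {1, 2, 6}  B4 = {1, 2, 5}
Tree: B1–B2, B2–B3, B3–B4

Yes; width 2.

Vertex coverage: the bags together contain {1, 2, 3, 4, 5, 6}, the full vertex set. Edge coverage: each edge of G has both endpoints in at least one bag. Running intersection: for every vertex, the bags containing it form a connected subtree. All three properties hold, so this is a valid tree decomposition of width max|bag| − 1 = 2, and hence tw(G) ≤ 2.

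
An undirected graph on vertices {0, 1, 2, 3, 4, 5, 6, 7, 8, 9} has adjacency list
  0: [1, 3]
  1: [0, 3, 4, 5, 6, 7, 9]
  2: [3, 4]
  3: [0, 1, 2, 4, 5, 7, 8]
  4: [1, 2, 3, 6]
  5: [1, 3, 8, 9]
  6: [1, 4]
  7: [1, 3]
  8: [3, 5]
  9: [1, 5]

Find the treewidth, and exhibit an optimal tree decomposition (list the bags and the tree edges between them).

The largest bag has 3 vertices, giving width 2; this decomposition certifies tw(G) ≤ 2. On the other hand G contains the 3-clique {3, 5, 8}. A clique must lie in a single bag of any decomposition, so no decomposition can have width below 2. Therefore the treewidth is 2.

Treewidth 2.
One such decomposition:
Bags: B1 = {0, 1, 3}  B2 = {1, 3, 4}  B3 = {1, 3, 5}  B4 = {3, 5, 8}  B5 = {1, 4, 6}  B6 = {1, 3, 7}  B7 = {1, 5, 9}  B8 = {2, 3, 4}
Tree: B1–B2, B2–B3, B3–B4, B2–B5, B1–B6, B3–B7, B2–B8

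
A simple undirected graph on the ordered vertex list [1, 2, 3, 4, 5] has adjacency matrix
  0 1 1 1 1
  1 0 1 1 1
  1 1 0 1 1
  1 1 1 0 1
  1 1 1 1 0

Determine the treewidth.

A width-4 tree decomposition is:
Bags: B1 = {1, 2, 3, 4, 5}
Tree: (single bag)
With just one bag of size 5, the width is 5 − 1 = 4, so tw(G) ≤ 4. On the other hand G contains the 5-clique {1, 2, 3, 4, 5}. A clique must lie in a single bag of any decomposition, so no decomposition can have width below 4. Therefore the treewidth is 4.

4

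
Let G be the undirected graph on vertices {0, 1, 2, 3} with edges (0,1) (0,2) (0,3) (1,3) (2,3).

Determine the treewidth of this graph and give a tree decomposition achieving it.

Every bag has size at most 3, so the width is 3 − 1 = 2 and tw(G) ≤ 2. For the lower bound, the 3 vertices {0, 1, 3} are pairwise adjacent, and any tree decomposition puts a clique entirely inside one bag — forcing width ≥ 2. The upper and lower bounds meet at 2, so that is the treewidth.

Treewidth 2.
One optimal decomposition is:
Bags: B1 = {0, 1, 3}  B2 = {0, 2, 3}
Tree: B1–B2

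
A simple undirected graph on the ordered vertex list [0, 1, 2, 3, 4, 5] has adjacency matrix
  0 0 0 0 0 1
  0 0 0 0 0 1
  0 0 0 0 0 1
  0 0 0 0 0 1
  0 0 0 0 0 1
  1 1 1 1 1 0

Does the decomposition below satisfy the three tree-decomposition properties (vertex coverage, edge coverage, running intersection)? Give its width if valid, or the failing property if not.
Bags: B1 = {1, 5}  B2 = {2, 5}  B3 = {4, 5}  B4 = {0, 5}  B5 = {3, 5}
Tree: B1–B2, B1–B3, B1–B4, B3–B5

Checking the three conditions: (i) the bags cover all of {0, 1, 2, 3, 4, 5}; (ii) for each edge, some bag contains both endpoints; (iii) the bags containing any fixed vertex form a subtree. All hold, so the decomposition is valid with width 2 − 1 = 1.

Yes; width 1.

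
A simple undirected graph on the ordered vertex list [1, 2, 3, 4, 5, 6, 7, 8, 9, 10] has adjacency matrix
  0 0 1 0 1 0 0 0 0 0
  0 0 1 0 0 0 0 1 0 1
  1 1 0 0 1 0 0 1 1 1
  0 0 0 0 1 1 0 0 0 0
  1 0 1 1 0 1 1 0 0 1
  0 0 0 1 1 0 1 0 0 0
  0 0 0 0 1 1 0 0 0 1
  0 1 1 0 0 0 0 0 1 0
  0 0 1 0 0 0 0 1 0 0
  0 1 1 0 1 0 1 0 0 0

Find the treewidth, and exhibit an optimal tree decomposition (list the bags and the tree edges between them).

Treewidth 2.
Bags: B1 = {2, 3, 10}  B2 = {3, 5, 10}  B3 = {2, 3, 8}  B4 = {5, 7, 10}  B5 = {1, 3, 5}  B6 = {5, 6, 7}  B7 = {4, 5, 6}  B8 = {3, 8, 9}
Tree: B1–B2, B1–B3, B2–B4, B2–B5, B4–B6, B6–B7, B3–B8

Each bag holds 3 vertices, so the decomposition has width 2, which upper-bounds the treewidth. For the lower bound, the 3 vertices {1, 3, 5} are pairwise adjacent, and any tree decomposition puts a clique entirely inside one bag — forcing width ≥ 2. Therefore the treewidth is 2.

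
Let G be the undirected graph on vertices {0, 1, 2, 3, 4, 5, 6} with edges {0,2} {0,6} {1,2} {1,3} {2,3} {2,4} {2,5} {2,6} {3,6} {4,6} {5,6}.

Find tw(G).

A width-2 tree decomposition is:
Bags: B1 = {1, 2, 3}  B2 = {2, 3, 6}  B3 = {0, 2, 6}  B4 = {2, 4, 6}  B5 = {2, 5, 6}
Tree: B1–B2, B2–B3, B3–B4, B3–B5
Every bag has size at most 3, so the width is 3 − 1 = 2 and tw(G) ≤ 2. Conversely, {1, 2, 3} is a clique of size 3, and the vertices of any clique must share a bag in every tree decomposition; so some bag has ≥ 3 vertices and tw(G) ≥ 2. Combining the bounds, tw(G) = 2.

2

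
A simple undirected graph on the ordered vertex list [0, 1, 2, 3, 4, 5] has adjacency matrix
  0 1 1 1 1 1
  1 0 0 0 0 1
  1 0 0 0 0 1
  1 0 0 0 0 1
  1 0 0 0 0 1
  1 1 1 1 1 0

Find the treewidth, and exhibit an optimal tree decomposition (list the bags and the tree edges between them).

The largest bag has 3 vertices, giving width 2; this decomposition certifies tw(G) ≤ 2. For the lower bound, the 3 vertices {0, 1, 5} are pairwise adjacent, and any tree decomposition puts a clique entirely inside one bag — forcing width ≥ 2. Therefore the treewidth is 2.

Treewidth 2.
Bags: B1 = {0, 2, 5}  B2 = {0, 3, 5}  B3 = {0, 1, 5}  B4 = {0, 4, 5}
Tree: B1–B2, B2–B3, B2–B4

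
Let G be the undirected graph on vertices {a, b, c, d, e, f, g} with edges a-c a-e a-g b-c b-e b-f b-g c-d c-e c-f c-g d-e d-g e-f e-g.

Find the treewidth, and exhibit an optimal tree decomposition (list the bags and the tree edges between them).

Each bag holds 4 vertices, so the decomposition has width 3, which upper-bounds the treewidth. On the other hand G contains the 4-clique {c, d, e, g}. A clique must lie in a single bag of any decomposition, so no decomposition can have width below 3. Combining the bounds, tw(G) = 3.

Treewidth 3.
Bags: B1 = {b, c, e, g}  B2 = {a, c, e, g}  B3 = {b, c, e, f}  B4 = {c, d, e, g}
Tree: B1–B2, B1–B3, B1–B4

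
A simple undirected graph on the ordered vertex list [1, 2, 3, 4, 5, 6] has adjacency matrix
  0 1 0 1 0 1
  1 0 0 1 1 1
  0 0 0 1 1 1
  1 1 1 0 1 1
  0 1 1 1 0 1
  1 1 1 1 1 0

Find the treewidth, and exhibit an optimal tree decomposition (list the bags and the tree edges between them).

Treewidth 3.
Bags: B1 = {2, 4, 5, 6}  B2 = {3, 4, 5, 6}  B3 = {1, 2, 4, 6}
Tree: B1–B2, B1–B3

Each bag holds 4 vertices, so the decomposition has width 3, which upper-bounds the treewidth. On the other hand G contains the 4-clique {1, 2, 4, 6}. A clique must lie in a single bag of any decomposition, so no decomposition can have width below 3. Hence tw(G) = 3 exactly.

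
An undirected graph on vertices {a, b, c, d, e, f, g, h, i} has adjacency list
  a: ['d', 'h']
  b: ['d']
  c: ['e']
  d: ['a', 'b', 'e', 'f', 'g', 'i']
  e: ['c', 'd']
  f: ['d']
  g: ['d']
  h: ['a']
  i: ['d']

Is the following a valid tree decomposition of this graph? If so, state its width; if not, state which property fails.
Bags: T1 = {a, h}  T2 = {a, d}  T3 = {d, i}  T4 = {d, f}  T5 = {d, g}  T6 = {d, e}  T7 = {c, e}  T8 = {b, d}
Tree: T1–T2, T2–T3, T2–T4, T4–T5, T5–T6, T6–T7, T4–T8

Checking the three conditions: (i) the bags cover all of {a, b, c, d, e, f, g, h, i}; (ii) for each edge, some bag contains both endpoints; (iii) the bags containing any fixed vertex form a subtree. All hold, so the decomposition is valid with width 2 − 1 = 1.

Yes; width 1.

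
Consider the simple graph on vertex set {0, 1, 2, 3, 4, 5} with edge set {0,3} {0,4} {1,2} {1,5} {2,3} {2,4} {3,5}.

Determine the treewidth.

A width-2 tree decomposition is:
Bags: B1 = {0, 3, 4}  B2 = {2, 3, 4}  B3 = {2, 3, 5}  B4 = {1, 2, 5}
Tree: B1–B2, B2–B3, B3–B4
The largest bag has 3 vertices, giving width 2; this decomposition certifies tw(G) ≤ 2. The edges 0–4–2–3–0 form a cycle, so G is not a tree and its treewidth is at least 2. Therefore the treewidth is 2.

2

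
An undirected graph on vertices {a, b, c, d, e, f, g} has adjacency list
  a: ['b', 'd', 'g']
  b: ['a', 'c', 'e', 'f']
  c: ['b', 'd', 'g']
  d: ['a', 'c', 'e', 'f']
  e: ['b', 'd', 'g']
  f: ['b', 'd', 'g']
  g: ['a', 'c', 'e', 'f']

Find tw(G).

3

A width-3 tree decomposition is:
Bags: B1 = {b, d, f, g}  B2 = {b, d, e, g}  B3 = {b, c, d, g}  B4 = {a, b, d, g}
Tree: B1–B2, B2–B3, B3–B4
Every bag has size at most 4, so the width is 4 − 1 = 3 and tw(G) ≤ 3. For the lower bound: the 4 vertex sets {d,f}, {e,g}, {b}, {c} are disjoint, each induces a connected subgraph, and every pair is joined by at least one edge of G. Contracting each set to a single vertex therefore yields K_{4} as a minor, and since treewidth is minor-monotone, tw(G) ≥ tw(K_{4}) = 3. The upper and lower bounds meet at 3, so that is the treewidth.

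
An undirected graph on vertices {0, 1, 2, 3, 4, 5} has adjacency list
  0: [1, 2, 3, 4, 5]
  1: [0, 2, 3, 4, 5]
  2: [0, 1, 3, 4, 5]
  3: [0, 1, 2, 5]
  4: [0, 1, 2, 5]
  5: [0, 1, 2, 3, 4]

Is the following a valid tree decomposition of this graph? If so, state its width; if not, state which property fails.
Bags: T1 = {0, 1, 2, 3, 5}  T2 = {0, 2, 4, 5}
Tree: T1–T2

A tree decomposition must satisfy three properties: every vertex lies in some bag; for every edge, both endpoints lie together in some bag; and for every vertex, the bags containing it form a connected subtree. Here edge (1,4) lies in no bag, so the decomposition is invalid.

No — edge (1,4) lies in no bag.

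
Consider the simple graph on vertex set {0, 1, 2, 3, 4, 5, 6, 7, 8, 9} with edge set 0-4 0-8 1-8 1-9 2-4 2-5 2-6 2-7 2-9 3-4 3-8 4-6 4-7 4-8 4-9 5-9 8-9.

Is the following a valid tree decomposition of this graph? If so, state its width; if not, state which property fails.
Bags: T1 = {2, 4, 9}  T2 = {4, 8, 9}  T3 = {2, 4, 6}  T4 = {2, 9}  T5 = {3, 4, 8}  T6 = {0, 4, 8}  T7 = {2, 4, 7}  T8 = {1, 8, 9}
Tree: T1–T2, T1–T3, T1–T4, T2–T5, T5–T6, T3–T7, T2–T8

No — vertex 5 appears in no bag.

A tree decomposition must satisfy three properties: every vertex lies in some bag; for every edge, both endpoints lie together in some bag; and for every vertex, the bags containing it form a connected subtree. Here vertex 5 appears in no bag, so the decomposition is invalid.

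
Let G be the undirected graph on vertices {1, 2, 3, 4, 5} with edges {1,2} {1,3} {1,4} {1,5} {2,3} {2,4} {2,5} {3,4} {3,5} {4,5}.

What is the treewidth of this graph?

4

A width-4 tree decomposition is:
Bags: B1 = {1, 2, 3, 4, 5}
Tree: (single bag)
With just one bag of size 5, the width is 5 − 1 = 4, so tw(G) ≤ 4. On the other hand G contains the 5-clique {1, 2, 3, 4, 5}. A clique must lie in a single bag of any decomposition, so no decomposition can have width below 4. The upper and lower bounds meet at 4, so that is the treewidth.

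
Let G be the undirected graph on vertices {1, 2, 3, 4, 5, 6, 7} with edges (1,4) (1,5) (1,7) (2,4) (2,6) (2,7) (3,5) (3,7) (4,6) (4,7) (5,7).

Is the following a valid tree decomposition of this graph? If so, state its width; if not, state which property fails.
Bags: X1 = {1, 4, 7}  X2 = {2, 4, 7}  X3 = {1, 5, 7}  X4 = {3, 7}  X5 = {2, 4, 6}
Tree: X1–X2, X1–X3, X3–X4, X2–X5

No — edge (5,3) lies in no bag.

A tree decomposition must satisfy three properties: every vertex lies in some bag; for every edge, both endpoints lie together in some bag; and for every vertex, the bags containing it form a connected subtree. Here edge (5,3) lies in no bag, so the decomposition is invalid.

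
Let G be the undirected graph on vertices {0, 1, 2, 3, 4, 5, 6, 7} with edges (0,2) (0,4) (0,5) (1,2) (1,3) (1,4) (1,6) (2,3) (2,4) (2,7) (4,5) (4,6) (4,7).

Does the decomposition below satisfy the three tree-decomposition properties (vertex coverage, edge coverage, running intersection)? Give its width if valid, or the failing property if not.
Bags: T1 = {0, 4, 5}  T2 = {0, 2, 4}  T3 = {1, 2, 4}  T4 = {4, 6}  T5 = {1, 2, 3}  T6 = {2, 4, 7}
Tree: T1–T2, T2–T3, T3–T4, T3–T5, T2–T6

A tree decomposition must satisfy three properties: every vertex lies in some bag; for every edge, both endpoints lie together in some bag; and for every vertex, the bags containing it form a connected subtree. Here edge (1,6) lies in no bag, so the decomposition is invalid.

No — edge (1,6) lies in no bag.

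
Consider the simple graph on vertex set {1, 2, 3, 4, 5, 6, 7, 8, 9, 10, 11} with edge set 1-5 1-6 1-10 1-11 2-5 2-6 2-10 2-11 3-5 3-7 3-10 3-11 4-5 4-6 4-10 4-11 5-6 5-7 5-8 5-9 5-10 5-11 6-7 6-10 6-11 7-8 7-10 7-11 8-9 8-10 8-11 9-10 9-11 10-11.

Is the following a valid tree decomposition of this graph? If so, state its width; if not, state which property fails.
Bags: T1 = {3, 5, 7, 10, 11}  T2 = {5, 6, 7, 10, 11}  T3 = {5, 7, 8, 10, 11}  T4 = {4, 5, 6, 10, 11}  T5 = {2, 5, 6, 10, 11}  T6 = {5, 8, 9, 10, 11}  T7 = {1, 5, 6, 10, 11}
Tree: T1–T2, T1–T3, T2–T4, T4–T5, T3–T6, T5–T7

Yes; width 4.

Every vertex of G appears in some bag (union = {1, 2, 3, 4, 5, 6, 7, 8, 9, 10, 11}); every edge is covered by a bag; and for each vertex v the set of bags containing v is connected in the bag tree. The decomposition is therefore valid. The largest bag has 5 vertices, so the width is 4.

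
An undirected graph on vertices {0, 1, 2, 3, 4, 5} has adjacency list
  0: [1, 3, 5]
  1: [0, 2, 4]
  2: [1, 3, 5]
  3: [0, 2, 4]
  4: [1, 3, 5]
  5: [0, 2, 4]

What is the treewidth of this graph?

3

A width-3 tree decomposition is:
Bags: B1 = {1, 2, 3, 5}  B2 = {1, 3, 4, 5}  B3 = {0, 1, 3, 5}
Tree: B1–B2, B2–B3
Every bag has size at most 4, so the width is 4 − 1 = 3 and tw(G) ≤ 3. For the lower bound: the 4 vertex sets {1,2}, {4,5}, {3}, {0} are disjoint, each induces a connected subgraph, and every pair is joined by at least one edge of G. Contracting each set to a single vertex therefore yields K_{4} as a minor, and since treewidth is minor-monotone, tw(G) ≥ tw(K_{4}) = 3. Therefore the treewidth is 3.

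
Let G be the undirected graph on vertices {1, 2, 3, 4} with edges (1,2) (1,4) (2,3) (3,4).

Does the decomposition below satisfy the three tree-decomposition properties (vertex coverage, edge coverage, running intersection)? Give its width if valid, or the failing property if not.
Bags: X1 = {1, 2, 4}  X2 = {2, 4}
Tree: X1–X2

A tree decomposition must satisfy three properties: every vertex lies in some bag; for every edge, both endpoints lie together in some bag; and for every vertex, the bags containing it form a connected subtree. Here vertex 3 appears in no bag, so the decomposition is invalid.

No — vertex 3 appears in no bag.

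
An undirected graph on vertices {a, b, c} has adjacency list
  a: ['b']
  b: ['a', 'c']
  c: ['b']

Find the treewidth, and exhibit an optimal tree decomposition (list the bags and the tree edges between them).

Treewidth 1.
One such decomposition:
Bags: B1 = {a, b}  B2 = {b, c}
Tree: B1–B2

The largest bag has 2 vertices, giving width 1; this decomposition certifies tw(G) ≤ 1. Since G has at least one edge (e.g. a–b), it is not an edgeless graph, so tw(G) ≥ 1. Therefore the treewidth is 1.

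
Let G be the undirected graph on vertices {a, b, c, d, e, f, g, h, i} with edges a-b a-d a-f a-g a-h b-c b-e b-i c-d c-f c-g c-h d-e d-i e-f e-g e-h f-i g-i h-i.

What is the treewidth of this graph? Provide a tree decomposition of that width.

The largest bag has 5 vertices, giving width 4; this decomposition certifies tw(G) ≤ 4. For the lower bound: the 5 vertex sets {c,d}, {b,i}, {e,h}, {a}, {f} are disjoint, each induces a connected subgraph, and every pair is joined by at least one edge of G. Contracting each set to a single vertex therefore yields K_{5} as a minor, and since treewidth is minor-monotone, tw(G) ≥ tw(K_{5}) = 4. The upper and lower bounds meet at 4, so that is the treewidth.

Treewidth 4.
One optimal decomposition is:
Bags: B1 = {a, c, d, e, i}  B2 = {a, b, c, e, i}  B3 = {a, c, e, h, i}  B4 = {a, c, e, f, i}  B5 = {a, c, e, g, i}
Tree: B1–B2, B2–B3, B3–B4, B4–B5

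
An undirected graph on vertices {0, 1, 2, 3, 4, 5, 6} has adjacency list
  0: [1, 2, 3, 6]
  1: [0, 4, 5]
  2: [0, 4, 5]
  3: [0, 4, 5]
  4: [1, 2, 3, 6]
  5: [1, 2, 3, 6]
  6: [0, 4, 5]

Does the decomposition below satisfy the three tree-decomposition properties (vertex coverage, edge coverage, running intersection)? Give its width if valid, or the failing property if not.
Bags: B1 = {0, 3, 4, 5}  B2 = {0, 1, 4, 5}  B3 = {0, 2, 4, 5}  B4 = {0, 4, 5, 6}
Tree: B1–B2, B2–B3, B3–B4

Every vertex of G appears in some bag (union = {0, 1, 2, 3, 4, 5, 6}); every edge is covered by a bag; and for each vertex v the set of bags containing v is connected in the bag tree. The decomposition is therefore valid. The largest bag has 4 vertices, so the width is 3.

Yes; width 3.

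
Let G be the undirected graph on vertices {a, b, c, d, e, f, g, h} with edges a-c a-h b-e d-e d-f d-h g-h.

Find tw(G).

A width-1 tree decomposition is:
Bags: B1 = {g, h}  B2 = {d, h}  B3 = {a, h}  B4 = {d, e}  B5 = {b, e}  B6 = {d, f}  B7 = {a, c}
Tree: B1–B2, B2–B3, B2–B4, B4–B5, B2–B6, B3–B7
Every bag has size at most 2, so the width is 2 − 1 = 1 and tw(G) ≤ 1. G has an edge, so its treewidth is at least 1. Hence tw(G) = 1 exactly.

1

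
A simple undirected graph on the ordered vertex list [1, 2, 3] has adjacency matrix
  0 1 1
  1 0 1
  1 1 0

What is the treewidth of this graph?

2

A width-2 tree decomposition is:
Bags: B1 = {1, 2, 3}
Tree: (single bag)
With just one bag of size 3, the width is 3 − 1 = 2, so tw(G) ≤ 2. For the lower bound, the 3 vertices {1, 2, 3} are pairwise adjacent, and any tree decomposition puts a clique entirely inside one bag — forcing width ≥ 2. Combining the bounds, tw(G) = 2.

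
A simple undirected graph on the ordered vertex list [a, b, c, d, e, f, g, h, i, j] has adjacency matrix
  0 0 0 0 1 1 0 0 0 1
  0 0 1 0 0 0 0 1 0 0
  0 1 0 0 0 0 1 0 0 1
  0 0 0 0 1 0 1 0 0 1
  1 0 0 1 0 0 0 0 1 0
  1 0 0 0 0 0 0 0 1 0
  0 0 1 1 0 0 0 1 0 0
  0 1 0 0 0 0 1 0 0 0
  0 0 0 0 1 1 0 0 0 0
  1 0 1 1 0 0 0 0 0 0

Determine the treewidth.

2

A width-2 tree decomposition is:
Bags: B1 = {b, c, h}  B2 = {c, g, h}  B3 = {c, g, j}  B4 = {d, g, j}  B5 = {a, d, j}  B6 = {a, d, e}  B7 = {a, e, f}  B8 = {e, f, i}
Tree: B1–B2, B2–B3, B3–B4, B4–B5, B5–B6, B6–B7, B7–B8
The largest bag has 3 vertices, giving width 2; this decomposition certifies tw(G) ≤ 2. Since b–h–g–c–b is a cycle in G, G is not acyclic. Forests are exactly the graphs of treewidth ≤ 1, so tw(G) ≥ 2. Hence tw(G) = 2 exactly.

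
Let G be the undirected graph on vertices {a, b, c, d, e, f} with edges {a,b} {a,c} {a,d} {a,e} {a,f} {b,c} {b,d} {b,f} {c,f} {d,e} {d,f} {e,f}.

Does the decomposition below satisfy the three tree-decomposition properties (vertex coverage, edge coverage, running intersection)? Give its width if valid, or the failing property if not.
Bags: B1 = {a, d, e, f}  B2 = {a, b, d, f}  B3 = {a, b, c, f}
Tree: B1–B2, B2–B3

Yes; width 3.

Vertex coverage: the bags together contain {a, b, c, d, e, f}, the full vertex set. Edge coverage: each edge of G has both endpoints in at least one bag. Running intersection: for every vertex, the bags containing it form a connected subtree. All three properties hold, so this is a valid tree decomposition of width max|bag| − 1 = 3, and hence tw(G) ≤ 3.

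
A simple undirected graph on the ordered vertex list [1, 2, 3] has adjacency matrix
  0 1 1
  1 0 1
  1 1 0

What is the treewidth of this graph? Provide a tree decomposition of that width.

A single bag containing all 3 vertices is trivially a valid decomposition of width 2. Conversely, {1, 2, 3} is a clique of size 3, and the vertices of any clique must share a bag in every tree decomposition; so some bag has ≥ 3 vertices and tw(G) ≥ 2. Therefore the treewidth is 2.

Treewidth 2.
One optimal decomposition is:
Bags: B1 = {1, 2, 3}
Tree: (single bag)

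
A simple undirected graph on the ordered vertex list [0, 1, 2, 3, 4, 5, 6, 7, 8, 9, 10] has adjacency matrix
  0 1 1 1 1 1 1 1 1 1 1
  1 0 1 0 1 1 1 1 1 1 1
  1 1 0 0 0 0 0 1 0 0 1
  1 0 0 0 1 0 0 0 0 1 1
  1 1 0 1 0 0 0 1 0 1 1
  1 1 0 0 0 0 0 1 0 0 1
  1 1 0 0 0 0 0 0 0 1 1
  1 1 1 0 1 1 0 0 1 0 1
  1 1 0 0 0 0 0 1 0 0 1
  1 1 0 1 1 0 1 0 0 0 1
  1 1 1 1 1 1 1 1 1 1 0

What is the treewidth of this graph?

A width-4 tree decomposition is:
Bags: B1 = {0, 1, 4, 9, 10}  B2 = {0, 1, 4, 7, 10}  B3 = {0, 1, 6, 9, 10}  B4 = {0, 1, 5, 7, 10}  B5 = {0, 1, 7, 8, 10}  B6 = {0, 3, 4, 9, 10}  B7 = {0, 1, 2, 7, 10}
Tree: B1–B2, B1–B3, B2–B4, B4–B5, B1–B6, B5–B7
Every bag has size at most 5, so the width is 5 − 1 = 4 and tw(G) ≤ 4. On the other hand G contains the 5-clique {0, 1, 4, 9, 10}. A clique must lie in a single bag of any decomposition, so no decomposition can have width below 4. The upper and lower bounds meet at 4, so that is the treewidth.

4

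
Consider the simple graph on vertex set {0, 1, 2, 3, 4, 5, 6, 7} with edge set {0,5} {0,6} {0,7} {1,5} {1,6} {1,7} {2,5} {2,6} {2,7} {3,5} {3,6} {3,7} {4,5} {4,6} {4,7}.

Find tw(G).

3

A width-3 tree decomposition is:
Bags: B1 = {2, 5, 6, 7}  B2 = {0, 5, 6, 7}  B3 = {1, 5, 6, 7}  B4 = {4, 5, 6, 7}  B5 = {3, 5, 6, 7}
Tree: B1–B2, B2–B3, B3–B4, B4–B5
Each bag holds 4 vertices, so the decomposition has width 3, which upper-bounds the treewidth. For the lower bound: the 4 vertex sets {2,7}, {0,5}, {6}, {1} are disjoint, each induces a connected subgraph, and every pair is joined by at least one edge of G. Contracting each set to a single vertex therefore yields K_{4} as a minor, and since treewidth is minor-monotone, tw(G) ≥ tw(K_{4}) = 3. The upper and lower bounds meet at 3, so that is the treewidth.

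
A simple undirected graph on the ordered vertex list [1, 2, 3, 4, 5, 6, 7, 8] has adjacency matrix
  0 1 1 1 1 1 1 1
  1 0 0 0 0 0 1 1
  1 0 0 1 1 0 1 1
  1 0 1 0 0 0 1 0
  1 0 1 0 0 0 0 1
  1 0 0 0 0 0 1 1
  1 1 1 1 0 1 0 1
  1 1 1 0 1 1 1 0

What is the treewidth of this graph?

A width-3 tree decomposition is:
Bags: B1 = {1, 3, 7, 8}  B2 = {1, 6, 7, 8}  B3 = {1, 2, 7, 8}  B4 = {1, 3, 4, 7}  B5 = {1, 3, 5, 8}
Tree: B1–B2, B2–B3, B1–B4, B1–B5
The largest bag has 4 vertices, giving width 3; this decomposition certifies tw(G) ≤ 3. Conversely, {1, 3, 5, 8} is a clique of size 4, and the vertices of any clique must share a bag in every tree decomposition; so some bag has ≥ 4 vertices and tw(G) ≥ 3. Hence tw(G) = 3 exactly.

3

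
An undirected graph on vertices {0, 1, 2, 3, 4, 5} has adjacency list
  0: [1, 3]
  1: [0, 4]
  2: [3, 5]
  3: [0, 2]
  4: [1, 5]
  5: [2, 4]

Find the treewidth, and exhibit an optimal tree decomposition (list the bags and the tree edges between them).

Treewidth 2.
Bags: B1 = {0, 1, 4}  B2 = {0, 4, 5}  B3 = {0, 2, 5}  B4 = {0, 2, 3}
Tree: B1–B2, B2–B3, B3–B4

Each bag holds 3 vertices, so the decomposition has width 2, which upper-bounds the treewidth. The edges 0–1–4–5–2–3–0 form a cycle, so G is not a tree and its treewidth is at least 2. Therefore the treewidth is 2.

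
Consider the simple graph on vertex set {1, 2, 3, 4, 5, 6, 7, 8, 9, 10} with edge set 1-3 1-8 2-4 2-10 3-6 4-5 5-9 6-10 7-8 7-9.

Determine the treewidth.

2

A width-2 tree decomposition is:
Bags: B1 = {2, 4, 10}  B2 = {4, 5, 10}  B3 = {5, 9, 10}  B4 = {7, 9, 10}  B5 = {7, 8, 10}  B6 = {1, 8, 10}  B7 = {1, 3, 10}  B8 = {3, 6, 10}
Tree: B1–B2, B2–B3, B3–B4, B4–B5, B5–B6, B6–B7, B7–B8
Every bag has size at most 3, so the width is 3 − 1 = 2 and tw(G) ≤ 2. The edges 10–2–4–5–9–7–8–1–3–6–10 form a cycle, so G is not a tree and its treewidth is at least 2. Therefore the treewidth is 2.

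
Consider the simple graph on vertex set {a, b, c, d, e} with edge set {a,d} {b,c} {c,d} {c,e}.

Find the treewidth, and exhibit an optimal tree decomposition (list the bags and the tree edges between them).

Each bag holds 2 vertices, so the decomposition has width 1, which upper-bounds the treewidth. Since G has at least one edge (e.g. c–b), it is not an edgeless graph, so tw(G) ≥ 1. Hence tw(G) = 1 exactly.

Treewidth 1.
One such decomposition:
Bags: B1 = {b, c}  B2 = {c, d}  B3 = {a, d}  B4 = {c, e}
Tree: B1–B2, B2–B3, B2–B4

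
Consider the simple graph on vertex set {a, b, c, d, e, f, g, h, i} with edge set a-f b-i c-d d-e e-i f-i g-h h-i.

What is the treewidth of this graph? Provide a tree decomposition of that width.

Treewidth 1.
Bags: B1 = {h, i}  B2 = {e, i}  B3 = {d, e}  B4 = {f, i}  B5 = {b, i}  B6 = {a, f}  B7 = {c, d}  B8 = {g, h}
Tree: B1–B2, B2–B3, B2–B4, B4–B5, B4–B6, B3–B7, B1–B8

Each bag holds 2 vertices, so the decomposition has width 1, which upper-bounds the treewidth. Since G has at least one edge (e.g. i–h), it is not an edgeless graph, so tw(G) ≥ 1. Hence tw(G) = 1 exactly.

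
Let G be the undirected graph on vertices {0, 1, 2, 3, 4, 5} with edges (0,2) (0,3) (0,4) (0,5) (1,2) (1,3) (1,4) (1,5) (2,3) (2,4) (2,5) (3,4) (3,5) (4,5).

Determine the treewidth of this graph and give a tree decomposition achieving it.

Treewidth 4.
One such decomposition:
Bags: B1 = {1, 2, 3, 4, 5}  B2 = {0, 2, 3, 4, 5}
Tree: B1–B2

Every bag has size at most 5, so the width is 5 − 1 = 4 and tw(G) ≤ 4. On the other hand G contains the 5-clique {0, 2, 3, 4, 5}. A clique must lie in a single bag of any decomposition, so no decomposition can have width below 4. The upper and lower bounds meet at 4, so that is the treewidth.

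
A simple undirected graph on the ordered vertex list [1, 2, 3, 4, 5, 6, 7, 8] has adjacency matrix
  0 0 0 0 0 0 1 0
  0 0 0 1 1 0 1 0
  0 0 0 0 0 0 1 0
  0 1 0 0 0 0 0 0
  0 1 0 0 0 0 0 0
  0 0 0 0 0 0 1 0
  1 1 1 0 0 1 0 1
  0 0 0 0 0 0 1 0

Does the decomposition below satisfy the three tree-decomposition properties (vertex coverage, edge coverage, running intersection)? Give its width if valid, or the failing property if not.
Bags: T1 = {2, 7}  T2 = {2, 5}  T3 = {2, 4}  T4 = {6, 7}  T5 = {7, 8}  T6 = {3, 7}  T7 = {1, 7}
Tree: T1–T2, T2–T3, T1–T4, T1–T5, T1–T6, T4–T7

Checking the three conditions: (i) the bags cover all of {1, 2, 3, 4, 5, 6, 7, 8}; (ii) for each edge, some bag contains both endpoints; (iii) the bags containing any fixed vertex form a subtree. All hold, so the decomposition is valid with width 2 − 1 = 1.

Yes; width 1.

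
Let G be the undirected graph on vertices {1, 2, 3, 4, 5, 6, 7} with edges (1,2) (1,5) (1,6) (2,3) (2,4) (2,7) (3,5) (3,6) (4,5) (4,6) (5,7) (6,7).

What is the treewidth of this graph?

A width-3 tree decomposition is:
Bags: B1 = {2, 5, 6, 7}  B2 = {1, 2, 5, 6}  B3 = {2, 3, 5, 6}  B4 = {2, 4, 5, 6}
Tree: B1–B2, B2–B3, B3–B4
Every bag has size at most 4, so the width is 4 − 1 = 3 and tw(G) ≤ 3. For the lower bound: the 4 vertex sets {2,7}, {1,5}, {6}, {3} are disjoint, each induces a connected subgraph, and every pair is joined by at least one edge of G. Contracting each set to a single vertex therefore yields K_{4} as a minor, and since treewidth is minor-monotone, tw(G) ≥ tw(K_{4}) = 3. The upper and lower bounds meet at 3, so that is the treewidth.

3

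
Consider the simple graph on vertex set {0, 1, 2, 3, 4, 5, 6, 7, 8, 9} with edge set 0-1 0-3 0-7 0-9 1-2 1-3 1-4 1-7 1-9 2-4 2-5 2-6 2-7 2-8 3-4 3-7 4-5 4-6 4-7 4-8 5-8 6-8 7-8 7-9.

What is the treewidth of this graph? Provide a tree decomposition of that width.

The largest bag has 4 vertices, giving width 3; this decomposition certifies tw(G) ≤ 3. On the other hand G contains the 4-clique {0, 1, 7, 9}. A clique must lie in a single bag of any decomposition, so no decomposition can have width below 3. The upper and lower bounds meet at 3, so that is the treewidth.

Treewidth 3.
One such decomposition:
Bags: B1 = {2, 4, 7, 8}  B2 = {1, 2, 4, 7}  B3 = {2, 4, 6, 8}  B4 = {2, 4, 5, 8}  B5 = {1, 3, 4, 7}  B6 = {0, 1, 3, 7}  B7 = {0, 1, 7, 9}
Tree: B1–B2, B1–B3, B1–B4, B2–B5, B5–B6, B6–B7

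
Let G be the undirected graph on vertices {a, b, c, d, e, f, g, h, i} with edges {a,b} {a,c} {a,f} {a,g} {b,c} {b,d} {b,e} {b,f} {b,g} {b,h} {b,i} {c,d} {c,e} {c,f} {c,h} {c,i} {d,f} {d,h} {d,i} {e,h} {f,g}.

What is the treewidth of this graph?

3

A width-3 tree decomposition is:
Bags: B1 = {b, c, d, h}  B2 = {b, c, d, f}  B3 = {a, b, c, f}  B4 = {b, c, e, h}  B5 = {b, c, d, i}  B6 = {a, b, f, g}
Tree: B1–B2, B2–B3, B1–B4, B1–B5, B3–B6
The largest bag has 4 vertices, giving width 3; this decomposition certifies tw(G) ≤ 3. On the other hand G contains the 4-clique {a, b, f, g}. A clique must lie in a single bag of any decomposition, so no decomposition can have width below 3. Combining the bounds, tw(G) = 3.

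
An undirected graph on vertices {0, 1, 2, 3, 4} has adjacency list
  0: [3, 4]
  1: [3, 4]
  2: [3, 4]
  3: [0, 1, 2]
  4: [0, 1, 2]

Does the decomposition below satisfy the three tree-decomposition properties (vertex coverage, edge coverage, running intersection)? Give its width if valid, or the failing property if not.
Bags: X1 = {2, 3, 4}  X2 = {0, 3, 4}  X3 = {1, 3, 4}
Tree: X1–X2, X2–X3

Yes; width 2.

Vertex coverage: the bags together contain {0, 1, 2, 3, 4}, the full vertex set. Edge coverage: each edge of G has both endpoints in at least one bag. Running intersection: for every vertex, the bags containing it form a connected subtree. All three properties hold, so this is a valid tree decomposition of width max|bag| − 1 = 2, and hence tw(G) ≤ 2.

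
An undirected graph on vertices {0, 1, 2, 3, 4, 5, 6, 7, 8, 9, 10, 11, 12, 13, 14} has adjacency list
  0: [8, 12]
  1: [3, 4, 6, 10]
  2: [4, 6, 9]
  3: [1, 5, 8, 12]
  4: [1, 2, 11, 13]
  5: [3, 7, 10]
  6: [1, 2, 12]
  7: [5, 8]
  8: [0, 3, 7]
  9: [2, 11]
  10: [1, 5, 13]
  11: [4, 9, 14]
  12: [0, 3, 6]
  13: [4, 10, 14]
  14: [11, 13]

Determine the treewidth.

3

A width-3 tree decomposition is:
Bags: B1 = {2, 9, 11, 14}  B2 = {2, 4, 11, 14}  B3 = {2, 4, 13, 14}  B4 = {2, 4, 6, 13}  B5 = {1, 4, 6, 13}  B6 = {1, 6, 10, 13}  B7 = {1, 6, 10, 12}  B8 = {1, 3, 10, 12}  B9 = {3, 5, 10, 12}  B10 = {0, 3, 5, 12}  B11 = {0, 3, 5, 8}  B12 = {0, 5, 7, 8}
Tree: B1–B2, B2–B3, B3–B4, B4–B5, B5–B6, B6–B7, B7–B8, B8–B9, B9–B10, B10–B11, B11–B12
The largest bag has 4 vertices, giving width 3; this decomposition certifies tw(G) ≤ 3. For the lower bound: the 4 vertex sets {9,11,14}, {2}, {4}, {1,6,10,13} are disjoint, each induces a connected subgraph, and every pair is joined by at least one edge of G. Contracting each set to a single vertex therefore yields K_{4} as a minor, and since treewidth is minor-monotone, tw(G) ≥ tw(K_{4}) = 3. Hence tw(G) = 3 exactly.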